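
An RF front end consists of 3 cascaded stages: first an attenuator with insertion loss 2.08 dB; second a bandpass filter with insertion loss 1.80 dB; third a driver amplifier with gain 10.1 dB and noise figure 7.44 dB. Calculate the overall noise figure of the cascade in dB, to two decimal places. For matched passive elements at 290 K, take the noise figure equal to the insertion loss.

Convert to linear (a loss of L dB is a gain of −L dB): F_i = 10^(NF_i/10), G_i = 10^(G_i,dB/10)
  Stage 1: F_1 = 10^(2.08/10) = 1.614, G_1 = 10^(−2.08/10) = 0.6194
  Stage 2: F_2 = 10^(1.80/10) = 1.514, G_2 = 10^(−1.80/10) = 0.6607
  Stage 3: F_3 = 10^(7.44/10) = 5.546, G_3 = 10^(10.1/10) = 10.23
Friis cascade:
  F = 1.614 + (1.514 − 1)/0.6194 + (5.546 − 1)/0.4093 = 13.55
NF = 10 log₁₀(13.55) = 11.32 dB

11.32 dB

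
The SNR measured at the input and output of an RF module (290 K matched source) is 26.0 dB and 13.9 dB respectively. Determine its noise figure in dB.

NF (dB) = SNR_in(dB) − SNR_out(dB) when the source is at T₀
NF = 26.0 − 13.9 = 12.1 dB

12.1 dB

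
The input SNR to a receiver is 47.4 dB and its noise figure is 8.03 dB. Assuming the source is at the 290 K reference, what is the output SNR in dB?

By definition F = SNR_in/SNR_out, so in dB: SNR_out = SNR_in − NF
SNR_out = 47.4 − 8.03 = 39.37 dB

39.37 dB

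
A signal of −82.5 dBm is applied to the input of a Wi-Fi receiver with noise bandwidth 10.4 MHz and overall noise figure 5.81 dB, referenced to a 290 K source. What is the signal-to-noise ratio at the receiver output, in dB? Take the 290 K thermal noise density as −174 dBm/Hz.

15.5 dB

Noise floor: N = −174 + 10 log₁₀(B) + NF
10 log₁₀(1.04×10⁷) = 70.17 dB
N = −174 + 70.17 + 5.81 = −98.02 dBm
SNR = P_sig − N = −82.5 − (−98.02) = 15.52 dB → 15.5 dB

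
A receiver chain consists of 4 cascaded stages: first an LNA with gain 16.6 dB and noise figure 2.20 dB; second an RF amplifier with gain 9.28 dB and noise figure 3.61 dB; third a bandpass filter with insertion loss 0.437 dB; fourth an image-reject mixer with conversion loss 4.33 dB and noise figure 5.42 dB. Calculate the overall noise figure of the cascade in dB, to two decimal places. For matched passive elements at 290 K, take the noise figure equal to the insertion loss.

Convert to linear (a loss of L dB is a gain of −L dB): F_i = 10^(NF_i/10), G_i = 10^(G_i,dB/10)
  Stage 1: F_1 = 10^(2.20/10) = 1.660, G_1 = 10^(16.6/10) = 45.71
  Stage 2: F_2 = 10^(3.61/10) = 2.296, G_2 = 10^(9.28/10) = 8.472
  Stage 3: F_3 = 10^(0.437/10) = 1.106, G_3 = 10^(−0.437/10) = 0.9043
  Stage 4: F_4 = 10^(5.42/10) = 3.483, G_4 = 10^(−4.33/10) = 0.3690
Friis cascade:
  F = 1.660 + (2.296 − 1)/45.71 + (1.106 − 1)/387.3 + (3.483 − 1)/350.2 = 1.695
NF = 10 log₁₀(1.695) = 2.29 dB

2.29 dB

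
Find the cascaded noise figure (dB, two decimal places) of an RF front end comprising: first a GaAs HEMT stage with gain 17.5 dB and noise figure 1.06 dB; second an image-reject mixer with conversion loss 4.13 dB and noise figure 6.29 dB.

Convert to linear (a loss of L dB is a gain of −L dB): F_i = 10^(NF_i/10), G_i = 10^(G_i,dB/10)
  Stage 1: F_1 = 10^(1.06/10) = 1.276, G_1 = 10^(17.5/10) = 56.23
  Stage 2: F_2 = 10^(6.29/10) = 4.256, G_2 = 10^(−4.13/10) = 0.3864
Friis cascade:
  F = 1.276 + (4.256 − 1)/56.23 = 1.334
NF = 10 log₁₀(1.334) = 1.25 dB

1.25 dB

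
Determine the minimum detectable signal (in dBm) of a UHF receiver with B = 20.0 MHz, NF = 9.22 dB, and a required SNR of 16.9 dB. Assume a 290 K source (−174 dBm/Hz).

−74.9 dBm

Sensitivity = −174 + 10 log₁₀(B) + NF + SNR_min
= −174 + 73.01 + 9.22 + 16.9
= −74.87 dBm → −74.9 dBm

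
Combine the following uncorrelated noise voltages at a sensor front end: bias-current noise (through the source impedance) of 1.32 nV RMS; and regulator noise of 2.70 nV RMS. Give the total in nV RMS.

3.01 nV

Uncorrelated sources add in power (mean-square): V_tot = √(ΣV_i²)
V_tot = √[(1.32×10⁻⁹)² + (2.70×10⁻⁹)²] = 3.01×10⁻⁹ V = 3.01 nV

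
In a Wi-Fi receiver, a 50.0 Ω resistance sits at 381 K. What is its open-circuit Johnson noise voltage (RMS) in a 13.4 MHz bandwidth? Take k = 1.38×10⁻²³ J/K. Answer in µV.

V_n = √(4kTRB)
4kTRB = 4 × 1.38×10⁻²³ × 381 × 5.00×10¹ × 1.34×10⁷ = 1.41×10⁻¹¹ V²
V_n = √(1.41×10⁻¹¹) = 3.75×10⁻⁶ V = 3.75 µV

3.75 µV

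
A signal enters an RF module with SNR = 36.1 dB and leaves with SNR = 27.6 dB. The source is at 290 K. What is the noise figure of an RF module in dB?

8.5 dB

NF (dB) = SNR_in(dB) − SNR_out(dB) when the source is at T₀
NF = 36.1 − 27.6 = 8.5 dB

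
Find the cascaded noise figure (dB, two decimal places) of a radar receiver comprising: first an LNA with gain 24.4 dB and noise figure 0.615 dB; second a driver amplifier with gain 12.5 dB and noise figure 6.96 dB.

Convert to linear (a loss of L dB is a gain of −L dB): F_i = 10^(NF_i/10), G_i = 10^(G_i,dB/10)
  Stage 1: F_1 = 10^(0.615/10) = 1.152, G_1 = 10^(24.4/10) = 275.4
  Stage 2: F_2 = 10^(6.96/10) = 4.966, G_2 = 10^(12.5/10) = 17.78
Friis cascade:
  F = 1.152 + (4.966 − 1)/275.4 = 1.167
NF = 10 log₁₀(1.167) = 0.67 dB

0.67 dB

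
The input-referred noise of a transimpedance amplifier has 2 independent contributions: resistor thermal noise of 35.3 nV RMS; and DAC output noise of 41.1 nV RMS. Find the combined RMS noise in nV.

54.2 nV

Uncorrelated sources add in power (mean-square): V_tot = √(ΣV_i²)
V_tot = √[(3.53×10⁻⁸)² + (4.11×10⁻⁸)²] = 5.42×10⁻⁸ V = 54.2 nV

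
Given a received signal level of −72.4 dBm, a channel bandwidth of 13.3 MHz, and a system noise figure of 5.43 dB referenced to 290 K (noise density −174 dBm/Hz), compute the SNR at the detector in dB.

Noise floor: N = −174 + 10 log₁₀(B) + NF
10 log₁₀(1.33×10⁷) = 71.24 dB
N = −174 + 71.24 + 5.43 = −97.33 dBm
SNR = P_sig − N = −72.4 − (−97.33) = 24.93 dB → 24.9 dB

24.9 dB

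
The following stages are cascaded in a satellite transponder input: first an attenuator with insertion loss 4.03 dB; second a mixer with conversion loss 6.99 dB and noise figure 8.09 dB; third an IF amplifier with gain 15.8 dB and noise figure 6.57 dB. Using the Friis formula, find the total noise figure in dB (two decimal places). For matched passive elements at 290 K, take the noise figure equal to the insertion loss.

17.86 dB

Convert to linear (a loss of L dB is a gain of −L dB): F_i = 10^(NF_i/10), G_i = 10^(G_i,dB/10)
  Stage 1: F_1 = 10^(4.03/10) = 2.529, G_1 = 10^(−4.03/10) = 0.3954
  Stage 2: F_2 = 10^(8.09/10) = 6.442, G_2 = 10^(−6.99/10) = 0.2000
  Stage 3: F_3 = 10^(6.57/10) = 4.539, G_3 = 10^(15.8/10) = 38.02
Friis cascade:
  F = 2.529 + (6.442 − 1)/0.3954 + (4.539 − 1)/0.07907 = 61.06
NF = 10 log₁₀(61.06) = 17.86 dB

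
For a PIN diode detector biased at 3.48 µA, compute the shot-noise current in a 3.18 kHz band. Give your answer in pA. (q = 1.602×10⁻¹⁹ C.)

59.5 pA

I_n = √(2qI·B)
2qI·B = 2 × 1.602×10⁻¹⁹ × 3.48×10⁻⁶ × 3.18×10³ = 3.55×10⁻²¹ A²
I_n = √(3.55×10⁻²¹) = 5.95×10⁻¹¹ A = 59.5 pA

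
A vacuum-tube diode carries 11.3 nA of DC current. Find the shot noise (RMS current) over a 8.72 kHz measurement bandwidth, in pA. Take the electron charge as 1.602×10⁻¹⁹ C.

5.62 pA

I_n = √(2qI·B)
2qI·B = 2 × 1.602×10⁻¹⁹ × 1.13×10⁻⁸ × 8.72×10³ = 3.16×10⁻²³ A²
I_n = √(3.16×10⁻²³) = 5.62×10⁻¹² A = 5.62 pA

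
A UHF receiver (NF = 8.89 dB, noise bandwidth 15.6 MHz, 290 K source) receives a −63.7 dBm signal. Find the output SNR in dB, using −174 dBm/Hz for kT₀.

Noise floor: N = −174 + 10 log₁₀(B) + NF
10 log₁₀(1.56×10⁷) = 71.93 dB
N = −174 + 71.93 + 8.89 = −93.18 dBm
SNR = P_sig − N = −63.7 − (−93.18) = 29.48 dB → 29.5 dB

29.5 dB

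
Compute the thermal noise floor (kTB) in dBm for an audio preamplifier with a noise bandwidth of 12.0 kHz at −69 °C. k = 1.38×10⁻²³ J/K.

−134.7 dBm

T = −69 °C + 273.15 = 204.15 K
P_n = kTB = 1.38×10⁻²³ × 204.15 × 1.20×10⁴ = 3.38×10⁻¹⁷ W
In dBm: 10 log₁₀(3.38×10⁻¹⁷ / 10⁻³) = −134.7 dBm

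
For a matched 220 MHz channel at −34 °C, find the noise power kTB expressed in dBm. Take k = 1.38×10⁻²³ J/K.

T = −34 °C + 273.15 = 239.15 K
P_n = kTB = 1.38×10⁻²³ × 239.15 × 2.20×10⁸ = 7.26×10⁻¹³ W
In dBm: 10 log₁₀(7.26×10⁻¹³ / 10⁻³) = −91.4 dBm

−91.4 dBm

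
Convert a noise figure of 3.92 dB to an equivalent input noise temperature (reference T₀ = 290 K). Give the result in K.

425 K

F = 10^(3.92/10) = 2.46604
T_e = (F − 1)·T₀ = (2.46604 − 1) × 290 = 425 K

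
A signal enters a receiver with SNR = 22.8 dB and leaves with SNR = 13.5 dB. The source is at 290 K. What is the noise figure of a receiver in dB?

NF (dB) = SNR_in(dB) − SNR_out(dB) when the source is at T₀
NF = 22.8 − 13.5 = 9.3 dB

9.3 dB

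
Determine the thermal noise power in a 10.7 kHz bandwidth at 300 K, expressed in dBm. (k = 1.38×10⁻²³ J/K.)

P_n = kTB = 1.38×10⁻²³ × 300 × 1.07×10⁴ = 4.43×10⁻¹⁷ W
In dBm: 10 log₁₀(4.43×10⁻¹⁷ / 10⁻³) = −133.5 dBm

−133.5 dBm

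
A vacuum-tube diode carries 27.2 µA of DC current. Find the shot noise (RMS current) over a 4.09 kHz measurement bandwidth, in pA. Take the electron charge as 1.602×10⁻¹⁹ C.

189 pA

I_n = √(2qI·B)
2qI·B = 2 × 1.602×10⁻¹⁹ × 2.72×10⁻⁵ × 4.09×10³ = 3.56×10⁻²⁰ A²
I_n = √(3.56×10⁻²⁰) = 1.89×10⁻¹⁰ A = 189 pA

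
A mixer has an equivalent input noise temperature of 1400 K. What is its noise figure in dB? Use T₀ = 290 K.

F = 1 + T_e/T₀ = 1 + 1400/290 = 5.82759
NF = 10 log₁₀(5.82759) = 7.65 dB

7.65 dB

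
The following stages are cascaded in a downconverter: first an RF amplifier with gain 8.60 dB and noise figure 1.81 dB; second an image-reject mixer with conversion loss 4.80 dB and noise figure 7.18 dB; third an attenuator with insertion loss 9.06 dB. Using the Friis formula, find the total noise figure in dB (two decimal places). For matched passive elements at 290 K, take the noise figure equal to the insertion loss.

Convert to linear (a loss of L dB is a gain of −L dB): F_i = 10^(NF_i/10), G_i = 10^(G_i,dB/10)
  Stage 1: F_1 = 10^(1.81/10) = 1.517, G_1 = 10^(8.60/10) = 7.244
  Stage 2: F_2 = 10^(7.18/10) = 5.224, G_2 = 10^(−4.80/10) = 0.3311
  Stage 3: F_3 = 10^(9.06/10) = 8.054, G_3 = 10^(−9.06/10) = 0.1242
Friis cascade:
  F = 1.517 + (5.224 − 1)/7.244 + (8.054 − 1)/2.399 = 5.041
NF = 10 log₁₀(5.041) = 7.02 dB

7.02 dB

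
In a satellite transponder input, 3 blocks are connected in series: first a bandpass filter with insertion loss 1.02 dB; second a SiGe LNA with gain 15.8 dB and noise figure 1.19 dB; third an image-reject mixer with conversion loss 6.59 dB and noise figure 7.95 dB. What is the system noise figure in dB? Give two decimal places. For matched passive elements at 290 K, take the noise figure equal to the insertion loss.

Convert to linear (a loss of L dB is a gain of −L dB): F_i = 10^(NF_i/10), G_i = 10^(G_i,dB/10)
  Stage 1: F_1 = 10^(1.02/10) = 1.265, G_1 = 10^(−1.02/10) = 0.7907
  Stage 2: F_2 = 10^(1.19/10) = 1.315, G_2 = 10^(15.8/10) = 38.02
  Stage 3: F_3 = 10^(7.95/10) = 6.237, G_3 = 10^(−6.59/10) = 0.2193
Friis cascade:
  F = 1.265 + (1.315 − 1)/0.7907 + (6.237 − 1)/30.06 = 1.838
NF = 10 log₁₀(1.838) = 2.64 dB

2.64 dB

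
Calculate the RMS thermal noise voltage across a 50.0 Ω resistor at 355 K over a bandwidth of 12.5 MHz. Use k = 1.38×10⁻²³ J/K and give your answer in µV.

V_n = √(4kTRB)
4kTRB = 4 × 1.38×10⁻²³ × 355 × 5.00×10¹ × 1.25×10⁷ = 1.22×10⁻¹¹ V²
V_n = √(1.22×10⁻¹¹) = 3.50×10⁻⁶ V = 3.50 µV

3.50 µV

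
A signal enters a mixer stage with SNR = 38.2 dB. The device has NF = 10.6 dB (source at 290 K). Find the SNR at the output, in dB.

By definition F = SNR_in/SNR_out, so in dB: SNR_out = SNR_in − NF
SNR_out = 38.2 − 10.6 = 27.6 dB

27.6 dB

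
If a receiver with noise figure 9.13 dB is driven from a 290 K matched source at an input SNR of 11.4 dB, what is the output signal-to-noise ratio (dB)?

2.27 dB

By definition F = SNR_in/SNR_out, so in dB: SNR_out = SNR_in − NF
SNR_out = 11.4 − 9.13 = 2.27 dB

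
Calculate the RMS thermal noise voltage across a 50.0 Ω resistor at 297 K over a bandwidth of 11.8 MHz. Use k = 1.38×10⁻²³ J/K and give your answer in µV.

V_n = √(4kTRB)
4kTRB = 4 × 1.38×10⁻²³ × 297 × 5.00×10¹ × 1.18×10⁷ = 9.67×10⁻¹² V²
V_n = √(9.67×10⁻¹²) = 3.11×10⁻⁶ V = 3.11 µV

3.11 µV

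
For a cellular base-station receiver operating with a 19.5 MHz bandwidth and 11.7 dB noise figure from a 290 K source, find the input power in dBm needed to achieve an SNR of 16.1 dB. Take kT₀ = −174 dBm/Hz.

−73.3 dBm

Sensitivity = −174 + 10 log₁₀(B) + NF + SNR_min
= −174 + 72.9 + 11.7 + 16.1
= −73.3 dBm → −73.3 dBm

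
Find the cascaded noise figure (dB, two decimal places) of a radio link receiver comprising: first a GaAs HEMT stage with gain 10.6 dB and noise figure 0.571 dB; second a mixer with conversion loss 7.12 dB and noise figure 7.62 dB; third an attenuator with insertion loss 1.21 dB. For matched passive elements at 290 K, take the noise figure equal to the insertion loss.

Convert to linear (a loss of L dB is a gain of −L dB): F_i = 10^(NF_i/10), G_i = 10^(G_i,dB/10)
  Stage 1: F_1 = 10^(0.571/10) = 1.141, G_1 = 10^(10.6/10) = 11.48
  Stage 2: F_2 = 10^(7.62/10) = 5.781, G_2 = 10^(−7.12/10) = 0.1941
  Stage 3: F_3 = 10^(1.21/10) = 1.321, G_3 = 10^(−1.21/10) = 0.7568
Friis cascade:
  F = 1.141 + (5.781 − 1)/11.48 + (1.321 − 1)/2.228 = 1.701
NF = 10 log₁₀(1.701) = 2.31 dB

2.31 dB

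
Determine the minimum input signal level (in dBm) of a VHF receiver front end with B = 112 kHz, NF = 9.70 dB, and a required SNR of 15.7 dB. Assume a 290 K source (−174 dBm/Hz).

−98.1 dBm

Sensitivity = −174 + 10 log₁₀(B) + NF + SNR_min
= −174 + 50.49 + 9.70 + 15.7
= −98.11 dBm → −98.1 dBm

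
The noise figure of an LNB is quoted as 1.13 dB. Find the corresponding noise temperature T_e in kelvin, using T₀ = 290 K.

F = 10^(1.13/10) = 1.29718
T_e = (F − 1)·T₀ = (1.29718 − 1) × 290 = 86.2 K

86.2 K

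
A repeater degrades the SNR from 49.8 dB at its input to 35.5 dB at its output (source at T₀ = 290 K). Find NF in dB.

14.3 dB

NF (dB) = SNR_in(dB) − SNR_out(dB) when the source is at T₀
NF = 49.8 − 35.5 = 14.3 dB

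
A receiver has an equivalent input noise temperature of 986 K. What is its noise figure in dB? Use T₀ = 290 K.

F = 1 + T_e/T₀ = 1 + 986/290 = 4.4
NF = 10 log₁₀(4.4) = 6.43 dB

6.43 dB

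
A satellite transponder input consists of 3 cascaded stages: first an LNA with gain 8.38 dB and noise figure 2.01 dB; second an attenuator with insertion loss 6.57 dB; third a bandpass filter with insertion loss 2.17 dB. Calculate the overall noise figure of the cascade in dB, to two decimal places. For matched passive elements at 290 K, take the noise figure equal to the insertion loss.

4.03 dB

Convert to linear (a loss of L dB is a gain of −L dB): F_i = 10^(NF_i/10), G_i = 10^(G_i,dB/10)
  Stage 1: F_1 = 10^(2.01/10) = 1.589, G_1 = 10^(8.38/10) = 6.887
  Stage 2: F_2 = 10^(6.57/10) = 4.539, G_2 = 10^(−6.57/10) = 0.2203
  Stage 3: F_3 = 10^(2.17/10) = 1.648, G_3 = 10^(−2.17/10) = 0.6067
Friis cascade:
  F = 1.589 + (4.539 − 1)/6.887 + (1.648 − 1)/1.517 = 2.530
NF = 10 log₁₀(2.530) = 4.03 dB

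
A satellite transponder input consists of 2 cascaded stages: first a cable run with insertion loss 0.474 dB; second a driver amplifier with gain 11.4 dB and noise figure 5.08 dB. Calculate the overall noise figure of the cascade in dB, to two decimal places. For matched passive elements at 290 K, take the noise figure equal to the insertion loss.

Convert to linear (a loss of L dB is a gain of −L dB): F_i = 10^(NF_i/10), G_i = 10^(G_i,dB/10)
  Stage 1: F_1 = 10^(0.474/10) = 1.115, G_1 = 10^(−0.474/10) = 0.8966
  Stage 2: F_2 = 10^(5.08/10) = 3.221, G_2 = 10^(11.4/10) = 13.80
Friis cascade:
  F = 1.115 + (3.221 − 1)/0.8966 = 3.593
NF = 10 log₁₀(3.593) = 5.55 dB

5.55 dB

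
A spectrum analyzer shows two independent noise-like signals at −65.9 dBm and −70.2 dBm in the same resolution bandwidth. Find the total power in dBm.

−64.5 dBm

Convert to linear, add, convert back:
P₁ = 2.57×10⁻¹⁰ W, P₂ = 9.55×10⁻¹¹ W
P_tot = 3.53×10⁻¹⁰ W → 10 log₁₀(P_tot / 10⁻³) = −64.5 dBm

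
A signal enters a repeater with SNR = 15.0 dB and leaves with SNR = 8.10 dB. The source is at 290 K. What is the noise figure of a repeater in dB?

6.90 dB

NF (dB) = SNR_in(dB) − SNR_out(dB) when the source is at T₀
NF = 15.0 − 8.10 = 6.90 dB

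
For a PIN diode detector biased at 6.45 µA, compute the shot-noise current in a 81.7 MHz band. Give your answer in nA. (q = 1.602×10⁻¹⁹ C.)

I_n = √(2qI·B)
2qI·B = 2 × 1.602×10⁻¹⁹ × 6.45×10⁻⁶ × 8.17×10⁷ = 1.69×10⁻¹⁶ A²
I_n = √(1.69×10⁻¹⁶) = 1.30×10⁻⁸ A = 13.0 nA

13.0 nA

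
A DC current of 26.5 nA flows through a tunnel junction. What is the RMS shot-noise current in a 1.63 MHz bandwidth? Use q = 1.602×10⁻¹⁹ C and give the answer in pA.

118 pA

I_n = √(2qI·B)
2qI·B = 2 × 1.602×10⁻¹⁹ × 2.65×10⁻⁸ × 1.63×10⁶ = 1.38×10⁻²⁰ A²
I_n = √(1.38×10⁻²⁰) = 1.18×10⁻¹⁰ A = 118 pA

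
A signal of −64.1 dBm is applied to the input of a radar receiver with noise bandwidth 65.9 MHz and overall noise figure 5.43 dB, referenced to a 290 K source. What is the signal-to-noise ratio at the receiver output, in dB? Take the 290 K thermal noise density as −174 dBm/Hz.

26.3 dB

Noise floor: N = −174 + 10 log₁₀(B) + NF
10 log₁₀(6.59×10⁷) = 78.19 dB
N = −174 + 78.19 + 5.43 = −90.38 dBm
SNR = P_sig − N = −64.1 − (−90.38) = 26.28 dB → 26.3 dB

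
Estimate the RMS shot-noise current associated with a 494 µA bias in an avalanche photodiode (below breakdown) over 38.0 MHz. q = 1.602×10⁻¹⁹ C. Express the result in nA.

I_n = √(2qI·B)
2qI·B = 2 × 1.602×10⁻¹⁹ × 4.94×10⁻⁴ × 3.80×10⁷ = 6.01×10⁻¹⁵ A²
I_n = √(6.01×10⁻¹⁵) = 7.76×10⁻⁸ A = 77.6 nA

77.6 nA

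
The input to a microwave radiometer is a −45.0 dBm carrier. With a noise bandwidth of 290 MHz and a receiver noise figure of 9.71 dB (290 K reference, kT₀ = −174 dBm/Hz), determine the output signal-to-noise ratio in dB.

34.7 dB

Noise floor: N = −174 + 10 log₁₀(B) + NF
10 log₁₀(2.90×10⁸) = 84.62 dB
N = −174 + 84.62 + 9.71 = −79.67 dBm
SNR = P_sig − N = −45.0 − (−79.67) = 34.67 dB → 34.7 dB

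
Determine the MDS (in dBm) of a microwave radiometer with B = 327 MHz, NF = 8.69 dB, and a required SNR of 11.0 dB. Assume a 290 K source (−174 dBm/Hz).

Sensitivity = −174 + 10 log₁₀(B) + NF + SNR_min
= −174 + 85.15 + 8.69 + 11.0
= −69.16 dBm → −69.2 dBm

−69.2 dBm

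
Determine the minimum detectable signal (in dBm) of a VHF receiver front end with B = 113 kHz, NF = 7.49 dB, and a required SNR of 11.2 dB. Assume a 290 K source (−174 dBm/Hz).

−104.8 dBm

Sensitivity = −174 + 10 log₁₀(B) + NF + SNR_min
= −174 + 50.53 + 7.49 + 11.2
= −104.78 dBm → −104.8 dBm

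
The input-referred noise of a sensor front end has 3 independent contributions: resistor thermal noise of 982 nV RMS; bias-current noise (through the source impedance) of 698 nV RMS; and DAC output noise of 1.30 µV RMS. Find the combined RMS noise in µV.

1.77 µV

Uncorrelated sources add in power (mean-square): V_tot = √(ΣV_i²)
V_tot = √[(9.82×10⁻⁷)² + (6.98×10⁻⁷)² + (1.30×10⁻⁶)²] = 1.77×10⁻⁶ V = 1.77 µV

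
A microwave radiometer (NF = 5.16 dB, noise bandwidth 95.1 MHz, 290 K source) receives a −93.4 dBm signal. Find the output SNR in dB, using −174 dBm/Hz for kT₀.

−4.3 dB

Noise floor: N = −174 + 10 log₁₀(B) + NF
10 log₁₀(9.51×10⁷) = 79.78 dB
N = −174 + 79.78 + 5.16 = −89.06 dBm
SNR = P_sig − N = −93.4 − (−89.06) = −4.34 dB → −4.3 dB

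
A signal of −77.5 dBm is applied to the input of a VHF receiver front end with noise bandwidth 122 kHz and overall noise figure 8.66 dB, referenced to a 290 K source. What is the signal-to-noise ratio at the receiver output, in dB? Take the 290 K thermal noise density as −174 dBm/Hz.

37.0 dB

Noise floor: N = −174 + 10 log₁₀(B) + NF
10 log₁₀(1.22×10⁵) = 50.86 dB
N = −174 + 50.86 + 8.66 = −114.48 dBm
SNR = P_sig − N = −77.5 − (−114.48) = 36.98 dB → 37.0 dB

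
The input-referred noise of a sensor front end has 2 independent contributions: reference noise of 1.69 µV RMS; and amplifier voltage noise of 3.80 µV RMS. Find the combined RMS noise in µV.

Uncorrelated sources add in power (mean-square): V_tot = √(ΣV_i²)
V_tot = √[(1.69×10⁻⁶)² + (3.80×10⁻⁶)²] = 4.16×10⁻⁶ V = 4.16 µV

4.16 µV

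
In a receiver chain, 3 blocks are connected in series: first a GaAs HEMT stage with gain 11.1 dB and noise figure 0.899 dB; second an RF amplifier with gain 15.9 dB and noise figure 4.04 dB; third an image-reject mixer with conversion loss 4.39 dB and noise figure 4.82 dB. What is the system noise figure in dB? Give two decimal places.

1.31 dB

Convert to linear (a loss of L dB is a gain of −L dB): F_i = 10^(NF_i/10), G_i = 10^(G_i,dB/10)
  Stage 1: F_1 = 10^(0.899/10) = 1.230, G_1 = 10^(11.1/10) = 12.88
  Stage 2: F_2 = 10^(4.04/10) = 2.535, G_2 = 10^(15.9/10) = 38.90
  Stage 3: F_3 = 10^(4.82/10) = 3.034, G_3 = 10^(−4.39/10) = 0.3639
Friis cascade:
  F = 1.230 + (2.535 − 1)/12.88 + (3.034 − 1)/501.2 = 1.353
NF = 10 log₁₀(1.353) = 1.31 dB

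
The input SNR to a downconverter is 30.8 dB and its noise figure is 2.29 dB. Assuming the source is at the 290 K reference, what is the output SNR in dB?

By definition F = SNR_in/SNR_out, so in dB: SNR_out = SNR_in − NF
SNR_out = 30.8 − 2.29 = 28.51 dB

28.51 dB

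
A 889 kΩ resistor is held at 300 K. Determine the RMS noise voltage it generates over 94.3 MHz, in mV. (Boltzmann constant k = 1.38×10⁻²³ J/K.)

1.18 mV

V_n = √(4kTRB)
4kTRB = 4 × 1.38×10⁻²³ × 300 × 8.89×10⁵ × 9.43×10⁷ = 1.39×10⁻⁶ V²
V_n = √(1.39×10⁻⁶) = 1.18×10⁻³ V = 1.18 mV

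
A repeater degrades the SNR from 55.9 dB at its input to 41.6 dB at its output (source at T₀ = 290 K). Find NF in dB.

NF (dB) = SNR_in(dB) − SNR_out(dB) when the source is at T₀
NF = 55.9 − 41.6 = 14.3 dB

14.3 dB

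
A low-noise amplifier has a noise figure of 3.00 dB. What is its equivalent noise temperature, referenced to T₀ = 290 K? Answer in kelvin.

289 K

F = 10^(3.00/10) = 1.99526
T_e = (F − 1)·T₀ = (1.99526 − 1) × 290 = 289 K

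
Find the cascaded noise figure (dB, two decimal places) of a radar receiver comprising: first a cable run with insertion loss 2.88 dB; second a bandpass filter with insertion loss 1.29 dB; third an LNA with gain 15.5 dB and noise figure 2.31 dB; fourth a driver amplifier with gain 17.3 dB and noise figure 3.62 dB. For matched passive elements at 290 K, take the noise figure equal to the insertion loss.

Convert to linear (a loss of L dB is a gain of −L dB): F_i = 10^(NF_i/10), G_i = 10^(G_i,dB/10)
  Stage 1: F_1 = 10^(2.88/10) = 1.941, G_1 = 10^(−2.88/10) = 0.5152
  Stage 2: F_2 = 10^(1.29/10) = 1.346, G_2 = 10^(−1.29/10) = 0.7430
  Stage 3: F_3 = 10^(2.31/10) = 1.702, G_3 = 10^(15.5/10) = 35.48
  Stage 4: F_4 = 10^(3.62/10) = 2.301, G_4 = 10^(17.3/10) = 53.70
Friis cascade:
  F = 1.941 + (1.346 − 1)/0.5152 + (1.702 − 1)/0.3828 + (2.301 − 1)/13.58 = 4.542
NF = 10 log₁₀(4.542) = 6.57 dB

6.57 dB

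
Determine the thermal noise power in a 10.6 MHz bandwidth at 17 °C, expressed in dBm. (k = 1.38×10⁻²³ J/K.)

−103.7 dBm

T = 17 °C + 273.15 = 290.15 K
P_n = kTB = 1.38×10⁻²³ × 290.15 × 1.06×10⁷ = 4.24×10⁻¹⁴ W
In dBm: 10 log₁₀(4.24×10⁻¹⁴ / 10⁻³) = −103.7 dBm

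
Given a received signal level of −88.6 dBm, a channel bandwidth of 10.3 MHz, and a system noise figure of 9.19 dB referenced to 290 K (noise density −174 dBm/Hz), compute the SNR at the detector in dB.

Noise floor: N = −174 + 10 log₁₀(B) + NF
10 log₁₀(1.03×10⁷) = 70.13 dB
N = −174 + 70.13 + 9.19 = −94.68 dBm
SNR = P_sig − N = −88.6 − (−94.68) = 6.08 dB → 6.1 dB

6.1 dB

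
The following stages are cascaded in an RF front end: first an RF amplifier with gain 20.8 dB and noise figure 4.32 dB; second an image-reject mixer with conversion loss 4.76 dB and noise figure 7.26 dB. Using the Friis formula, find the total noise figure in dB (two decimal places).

4.38 dB

Convert to linear (a loss of L dB is a gain of −L dB): F_i = 10^(NF_i/10), G_i = 10^(G_i,dB/10)
  Stage 1: F_1 = 10^(4.32/10) = 2.704, G_1 = 10^(20.8/10) = 120.2
  Stage 2: F_2 = 10^(7.26/10) = 5.321, G_2 = 10^(−4.76/10) = 0.3342
Friis cascade:
  F = 2.704 + (5.321 − 1)/120.2 = 2.740
NF = 10 log₁₀(2.740) = 4.38 dB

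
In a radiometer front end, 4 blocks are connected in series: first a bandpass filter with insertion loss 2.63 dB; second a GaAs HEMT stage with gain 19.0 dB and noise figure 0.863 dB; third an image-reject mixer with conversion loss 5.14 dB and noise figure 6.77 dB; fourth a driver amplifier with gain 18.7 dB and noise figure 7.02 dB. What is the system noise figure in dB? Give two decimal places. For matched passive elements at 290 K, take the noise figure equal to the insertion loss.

Convert to linear (a loss of L dB is a gain of −L dB): F_i = 10^(NF_i/10), G_i = 10^(G_i,dB/10)
  Stage 1: F_1 = 10^(2.63/10) = 1.832, G_1 = 10^(−2.63/10) = 0.5458
  Stage 2: F_2 = 10^(0.863/10) = 1.220, G_2 = 10^(19.0/10) = 79.43
  Stage 3: F_3 = 10^(6.77/10) = 4.753, G_3 = 10^(−5.14/10) = 0.3062
  Stage 4: F_4 = 10^(7.02/10) = 5.035, G_4 = 10^(18.7/10) = 74.13
Friis cascade:
  F = 1.832 + (1.220 − 1)/0.5458 + (4.753 − 1)/43.35 + (5.035 − 1)/13.27 = 2.626
NF = 10 log₁₀(2.626) = 4.19 dB

4.19 dB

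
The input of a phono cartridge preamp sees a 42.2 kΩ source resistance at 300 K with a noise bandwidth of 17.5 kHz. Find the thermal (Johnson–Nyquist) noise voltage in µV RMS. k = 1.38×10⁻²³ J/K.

V_n = √(4kTRB)
4kTRB = 4 × 1.38×10⁻²³ × 300 × 4.22×10⁴ × 1.75×10⁴ = 1.22×10⁻¹¹ V²
V_n = √(1.22×10⁻¹¹) = 3.50×10⁻⁶ V = 3.50 µV

3.50 µV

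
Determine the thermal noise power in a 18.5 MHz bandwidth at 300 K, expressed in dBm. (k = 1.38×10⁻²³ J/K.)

−101.2 dBm

P_n = kTB = 1.38×10⁻²³ × 300 × 1.85×10⁷ = 7.66×10⁻¹⁴ W
In dBm: 10 log₁₀(7.66×10⁻¹⁴ / 10⁻³) = −101.2 dBm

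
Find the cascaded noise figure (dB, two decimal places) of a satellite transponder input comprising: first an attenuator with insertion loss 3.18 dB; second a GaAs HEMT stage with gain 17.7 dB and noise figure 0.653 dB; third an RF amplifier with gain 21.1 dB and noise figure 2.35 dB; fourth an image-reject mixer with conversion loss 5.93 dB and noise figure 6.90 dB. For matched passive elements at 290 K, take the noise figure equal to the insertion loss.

Convert to linear (a loss of L dB is a gain of −L dB): F_i = 10^(NF_i/10), G_i = 10^(G_i,dB/10)
  Stage 1: F_1 = 10^(3.18/10) = 2.080, G_1 = 10^(−3.18/10) = 0.4808
  Stage 2: F_2 = 10^(0.653/10) = 1.162, G_2 = 10^(17.7/10) = 58.88
  Stage 3: F_3 = 10^(2.35/10) = 1.718, G_3 = 10^(21.1/10) = 128.8
  Stage 4: F_4 = 10^(6.90/10) = 4.898, G_4 = 10^(−5.93/10) = 0.2553
Friis cascade:
  F = 2.080 + (1.162 − 1)/0.4808 + (1.718 − 1)/28.31 + (4.898 − 1)/3648 = 2.444
NF = 10 log₁₀(2.444) = 3.88 dB

3.88 dB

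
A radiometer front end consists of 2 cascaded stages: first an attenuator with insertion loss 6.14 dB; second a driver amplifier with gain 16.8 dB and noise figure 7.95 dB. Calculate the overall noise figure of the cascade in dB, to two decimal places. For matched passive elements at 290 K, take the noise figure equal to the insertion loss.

14.09 dB

Convert to linear (a loss of L dB is a gain of −L dB): F_i = 10^(NF_i/10), G_i = 10^(G_i,dB/10)
  Stage 1: F_1 = 10^(6.14/10) = 4.111, G_1 = 10^(−6.14/10) = 0.2432
  Stage 2: F_2 = 10^(7.95/10) = 6.237, G_2 = 10^(16.8/10) = 47.86
Friis cascade:
  F = 4.111 + (6.237 − 1)/0.2432 = 25.64
NF = 10 log₁₀(25.64) = 14.09 dB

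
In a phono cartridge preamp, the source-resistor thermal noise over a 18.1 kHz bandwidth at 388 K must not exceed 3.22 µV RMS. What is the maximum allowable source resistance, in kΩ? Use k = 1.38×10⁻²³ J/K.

26.7 kΩ

Johnson–Nyquist: V_n = √(4kTRB) ⇒ R = V_n² / (4kTB)
4kTB = 4 × 1.38×10⁻²³ × 388 × 1.81×10⁴ = 3.88×10⁻¹⁶
R = (3.22×10⁻⁶)² / 3.88×10⁻¹⁶ = 2.67×10⁴ Ω = 26.7 kΩ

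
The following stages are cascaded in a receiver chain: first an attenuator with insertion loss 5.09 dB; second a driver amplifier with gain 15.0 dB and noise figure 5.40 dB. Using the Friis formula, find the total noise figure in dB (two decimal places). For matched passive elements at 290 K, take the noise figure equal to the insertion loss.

Convert to linear (a loss of L dB is a gain of −L dB): F_i = 10^(NF_i/10), G_i = 10^(G_i,dB/10)
  Stage 1: F_1 = 10^(5.09/10) = 3.228, G_1 = 10^(−5.09/10) = 0.3097
  Stage 2: F_2 = 10^(5.40/10) = 3.467, G_2 = 10^(15.0/10) = 31.62
Friis cascade:
  F = 3.228 + (3.467 − 1)/0.3097 = 11.19
NF = 10 log₁₀(11.19) = 10.49 dB

10.49 dB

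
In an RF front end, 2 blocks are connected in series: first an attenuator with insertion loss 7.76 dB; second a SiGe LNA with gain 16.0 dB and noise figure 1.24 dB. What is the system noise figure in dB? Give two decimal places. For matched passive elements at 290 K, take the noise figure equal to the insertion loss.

9.00 dB

Convert to linear (a loss of L dB is a gain of −L dB): F_i = 10^(NF_i/10), G_i = 10^(G_i,dB/10)
  Stage 1: F_1 = 10^(7.76/10) = 5.970, G_1 = 10^(−7.76/10) = 0.1675
  Stage 2: F_2 = 10^(1.24/10) = 1.330, G_2 = 10^(16.0/10) = 39.81
Friis cascade:
  F = 5.970 + (1.330 − 1)/0.1675 = 7.943
NF = 10 log₁₀(7.943) = 9.00 dB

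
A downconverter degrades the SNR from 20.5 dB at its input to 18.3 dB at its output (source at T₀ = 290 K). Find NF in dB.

2.2 dB

NF (dB) = SNR_in(dB) − SNR_out(dB) when the source is at T₀
NF = 20.5 − 18.3 = 2.2 dB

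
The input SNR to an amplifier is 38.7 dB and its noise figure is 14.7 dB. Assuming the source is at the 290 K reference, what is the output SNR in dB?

By definition F = SNR_in/SNR_out, so in dB: SNR_out = SNR_in − NF
SNR_out = 38.7 − 14.7 = 24.0 dB

24.0 dB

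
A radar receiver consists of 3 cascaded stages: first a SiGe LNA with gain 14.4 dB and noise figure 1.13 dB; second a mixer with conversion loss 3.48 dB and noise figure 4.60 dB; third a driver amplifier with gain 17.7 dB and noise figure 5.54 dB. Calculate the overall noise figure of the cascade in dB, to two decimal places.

1.97 dB

Convert to linear (a loss of L dB is a gain of −L dB): F_i = 10^(NF_i/10), G_i = 10^(G_i,dB/10)
  Stage 1: F_1 = 10^(1.13/10) = 1.297, G_1 = 10^(14.4/10) = 27.54
  Stage 2: F_2 = 10^(4.60/10) = 2.884, G_2 = 10^(−3.48/10) = 0.4487
  Stage 3: F_3 = 10^(5.54/10) = 3.581, G_3 = 10^(17.7/10) = 58.88
Friis cascade:
  F = 1.297 + (2.884 − 1)/27.54 + (3.581 − 1)/12.36 = 1.574
NF = 10 log₁₀(1.574) = 1.97 dB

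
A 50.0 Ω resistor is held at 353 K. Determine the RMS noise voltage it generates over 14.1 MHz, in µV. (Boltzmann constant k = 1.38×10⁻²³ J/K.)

V_n = √(4kTRB)
4kTRB = 4 × 1.38×10⁻²³ × 353 × 5.00×10¹ × 1.41×10⁷ = 1.37×10⁻¹¹ V²
V_n = √(1.37×10⁻¹¹) = 3.71×10⁻⁶ V = 3.71 µV

3.71 µV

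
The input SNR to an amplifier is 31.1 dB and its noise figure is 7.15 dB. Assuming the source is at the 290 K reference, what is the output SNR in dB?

By definition F = SNR_in/SNR_out, so in dB: SNR_out = SNR_in − NF
SNR_out = 31.1 − 7.15 = 23.95 dB

23.95 dB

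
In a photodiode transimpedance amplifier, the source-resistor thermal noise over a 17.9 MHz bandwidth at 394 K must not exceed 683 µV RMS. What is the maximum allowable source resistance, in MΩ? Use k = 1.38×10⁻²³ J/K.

1.20 MΩ

Johnson–Nyquist: V_n = √(4kTRB) ⇒ R = V_n² / (4kTB)
4kTB = 4 × 1.38×10⁻²³ × 394 × 1.79×10⁷ = 3.89×10⁻¹³
R = (6.83×10⁻⁴)² / 3.89×10⁻¹³ = 1.20×10⁶ Ω = 1.20 MΩ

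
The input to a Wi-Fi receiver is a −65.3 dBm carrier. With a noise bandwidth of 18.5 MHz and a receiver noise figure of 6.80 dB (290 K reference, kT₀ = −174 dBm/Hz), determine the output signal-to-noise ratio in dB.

29.2 dB

Noise floor: N = −174 + 10 log₁₀(B) + NF
10 log₁₀(1.85×10⁷) = 72.67 dB
N = −174 + 72.67 + 6.80 = −94.53 dBm
SNR = P_sig − N = −65.3 − (−94.53) = 29.23 dB → 29.2 dB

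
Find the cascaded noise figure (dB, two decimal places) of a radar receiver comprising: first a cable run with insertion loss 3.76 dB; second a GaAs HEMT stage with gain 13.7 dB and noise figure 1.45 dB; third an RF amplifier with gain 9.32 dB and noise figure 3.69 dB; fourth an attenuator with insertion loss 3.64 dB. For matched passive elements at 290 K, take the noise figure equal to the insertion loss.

5.40 dB

Convert to linear (a loss of L dB is a gain of −L dB): F_i = 10^(NF_i/10), G_i = 10^(G_i,dB/10)
  Stage 1: F_1 = 10^(3.76/10) = 2.377, G_1 = 10^(−3.76/10) = 0.4207
  Stage 2: F_2 = 10^(1.45/10) = 1.396, G_2 = 10^(13.7/10) = 23.44
  Stage 3: F_3 = 10^(3.69/10) = 2.339, G_3 = 10^(9.32/10) = 8.551
  Stage 4: F_4 = 10^(3.64/10) = 2.312, G_4 = 10^(−3.64/10) = 0.4325
Friis cascade:
  F = 2.377 + (1.396 − 1)/0.4207 + (2.339 − 1)/9.863 + (2.312 − 1)/84.33 = 3.470
NF = 10 log₁₀(3.470) = 5.40 dB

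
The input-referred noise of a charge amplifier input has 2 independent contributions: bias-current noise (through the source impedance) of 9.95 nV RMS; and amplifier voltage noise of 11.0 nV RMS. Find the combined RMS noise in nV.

Uncorrelated sources add in power (mean-square): V_tot = √(ΣV_i²)
V_tot = √[(9.95×10⁻⁹)² + (1.10×10⁻⁸)²] = 1.48×10⁻⁸ V = 14.8 nV

14.8 nV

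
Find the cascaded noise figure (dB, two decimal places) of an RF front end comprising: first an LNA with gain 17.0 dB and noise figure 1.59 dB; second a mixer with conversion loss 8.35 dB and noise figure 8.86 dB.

1.97 dB

Convert to linear (a loss of L dB is a gain of −L dB): F_i = 10^(NF_i/10), G_i = 10^(G_i,dB/10)
  Stage 1: F_1 = 10^(1.59/10) = 1.442, G_1 = 10^(17.0/10) = 50.12
  Stage 2: F_2 = 10^(8.86/10) = 7.691, G_2 = 10^(−8.35/10) = 0.1462
Friis cascade:
  F = 1.442 + (7.691 − 1)/50.12 = 1.576
NF = 10 log₁₀(1.576) = 1.97 dB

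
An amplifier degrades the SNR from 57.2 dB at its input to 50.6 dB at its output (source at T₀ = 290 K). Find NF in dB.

6.6 dB

NF (dB) = SNR_in(dB) − SNR_out(dB) when the source is at T₀
NF = 57.2 − 50.6 = 6.6 dB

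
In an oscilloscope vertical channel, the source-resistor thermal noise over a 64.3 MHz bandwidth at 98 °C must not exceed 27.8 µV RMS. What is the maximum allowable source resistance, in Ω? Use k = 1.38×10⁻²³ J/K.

T = 98 °C + 273.15 = 371.15 K
Johnson–Nyquist: V_n = √(4kTRB) ⇒ R = V_n² / (4kTB)
4kTB = 4 × 1.38×10⁻²³ × 371.15 × 6.43×10⁷ = 1.32×10⁻¹²
R = (2.78×10⁻⁵)² / 1.32×10⁻¹² = 5.87×10² Ω = 587 Ω

587 Ω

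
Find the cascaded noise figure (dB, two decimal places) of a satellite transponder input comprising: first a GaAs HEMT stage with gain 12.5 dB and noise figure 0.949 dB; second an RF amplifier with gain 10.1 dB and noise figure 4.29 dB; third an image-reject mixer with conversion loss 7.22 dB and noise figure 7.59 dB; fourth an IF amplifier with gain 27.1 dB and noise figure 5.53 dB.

1.58 dB

Convert to linear (a loss of L dB is a gain of −L dB): F_i = 10^(NF_i/10), G_i = 10^(G_i,dB/10)
  Stage 1: F_1 = 10^(0.949/10) = 1.244, G_1 = 10^(12.5/10) = 17.78
  Stage 2: F_2 = 10^(4.29/10) = 2.685, G_2 = 10^(10.1/10) = 10.23
  Stage 3: F_3 = 10^(7.59/10) = 5.741, G_3 = 10^(−7.22/10) = 0.1897
  Stage 4: F_4 = 10^(5.53/10) = 3.573, G_4 = 10^(27.1/10) = 512.9
Friis cascade:
  F = 1.244 + (2.685 − 1)/17.78 + (5.741 − 1)/182.0 + (3.573 − 1)/34.51 = 1.440
NF = 10 log₁₀(1.440) = 1.58 dB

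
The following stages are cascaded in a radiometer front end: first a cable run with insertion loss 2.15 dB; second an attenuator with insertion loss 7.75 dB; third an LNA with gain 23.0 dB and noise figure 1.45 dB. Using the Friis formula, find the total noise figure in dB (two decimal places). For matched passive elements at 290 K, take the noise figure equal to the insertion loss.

Convert to linear (a loss of L dB is a gain of −L dB): F_i = 10^(NF_i/10), G_i = 10^(G_i,dB/10)
  Stage 1: F_1 = 10^(2.15/10) = 1.641, G_1 = 10^(−2.15/10) = 0.6095
  Stage 2: F_2 = 10^(7.75/10) = 5.957, G_2 = 10^(−7.75/10) = 0.1679
  Stage 3: F_3 = 10^(1.45/10) = 1.396, G_3 = 10^(23.0/10) = 199.5
Friis cascade:
  F = 1.641 + (5.957 − 1)/0.6095 + (1.396 − 1)/0.1023 = 13.65
NF = 10 log₁₀(13.65) = 11.35 dB

11.35 dB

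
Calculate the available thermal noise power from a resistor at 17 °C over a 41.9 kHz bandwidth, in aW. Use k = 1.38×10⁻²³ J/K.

T = 17 °C + 273.15 = 290.15 K
P_n = kTB = 1.38×10⁻²³ × 290.15 × 4.19×10⁴ = 1.68×10⁻¹⁶ W = 168 aW

168 aW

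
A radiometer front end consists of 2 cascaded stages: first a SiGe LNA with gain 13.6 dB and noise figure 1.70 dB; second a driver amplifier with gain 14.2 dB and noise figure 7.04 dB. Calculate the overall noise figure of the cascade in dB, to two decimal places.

Convert to linear (a loss of L dB is a gain of −L dB): F_i = 10^(NF_i/10), G_i = 10^(G_i,dB/10)
  Stage 1: F_1 = 10^(1.70/10) = 1.479, G_1 = 10^(13.6/10) = 22.91
  Stage 2: F_2 = 10^(7.04/10) = 5.058, G_2 = 10^(14.2/10) = 26.30
Friis cascade:
  F = 1.479 + (5.058 − 1)/22.91 = 1.656
NF = 10 log₁₀(1.656) = 2.19 dB

2.19 dB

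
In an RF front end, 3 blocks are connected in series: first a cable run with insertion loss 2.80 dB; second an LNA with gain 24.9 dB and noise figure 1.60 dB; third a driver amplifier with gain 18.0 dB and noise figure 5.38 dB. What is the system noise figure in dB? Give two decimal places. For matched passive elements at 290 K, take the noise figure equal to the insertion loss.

4.42 dB

Convert to linear (a loss of L dB is a gain of −L dB): F_i = 10^(NF_i/10), G_i = 10^(G_i,dB/10)
  Stage 1: F_1 = 10^(2.80/10) = 1.905, G_1 = 10^(−2.80/10) = 0.5248
  Stage 2: F_2 = 10^(1.60/10) = 1.445, G_2 = 10^(24.9/10) = 309.0
  Stage 3: F_3 = 10^(5.38/10) = 3.451, G_3 = 10^(18.0/10) = 63.10
Friis cascade:
  F = 1.905 + (1.445 − 1)/0.5248 + (3.451 − 1)/162.2 = 2.769
NF = 10 log₁₀(2.769) = 4.42 dB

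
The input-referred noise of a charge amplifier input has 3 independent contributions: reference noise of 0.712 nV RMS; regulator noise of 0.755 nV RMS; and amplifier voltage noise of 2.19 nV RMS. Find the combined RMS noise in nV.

2.42 nV

Uncorrelated sources add in power (mean-square): V_tot = √(ΣV_i²)
V_tot = √[(7.12×10⁻¹⁰)² + (7.55×10⁻¹⁰)² + (2.19×10⁻⁹)²] = 2.42×10⁻⁹ V = 2.42 nV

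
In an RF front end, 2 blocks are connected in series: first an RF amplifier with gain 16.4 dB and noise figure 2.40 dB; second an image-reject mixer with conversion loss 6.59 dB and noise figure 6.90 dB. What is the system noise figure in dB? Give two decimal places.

2.62 dB

Convert to linear (a loss of L dB is a gain of −L dB): F_i = 10^(NF_i/10), G_i = 10^(G_i,dB/10)
  Stage 1: F_1 = 10^(2.40/10) = 1.738, G_1 = 10^(16.4/10) = 43.65
  Stage 2: F_2 = 10^(6.90/10) = 4.898, G_2 = 10^(−6.59/10) = 0.2193
Friis cascade:
  F = 1.738 + (4.898 − 1)/43.65 = 1.827
NF = 10 log₁₀(1.827) = 2.62 dB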